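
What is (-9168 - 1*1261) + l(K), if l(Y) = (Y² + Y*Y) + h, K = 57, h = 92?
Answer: -3839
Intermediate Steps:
l(Y) = 92 + 2*Y² (l(Y) = (Y² + Y*Y) + 92 = (Y² + Y²) + 92 = 2*Y² + 92 = 92 + 2*Y²)
(-9168 - 1*1261) + l(K) = (-9168 - 1*1261) + (92 + 2*57²) = (-9168 - 1261) + (92 + 2*3249) = -10429 + (92 + 6498) = -10429 + 6590 = -3839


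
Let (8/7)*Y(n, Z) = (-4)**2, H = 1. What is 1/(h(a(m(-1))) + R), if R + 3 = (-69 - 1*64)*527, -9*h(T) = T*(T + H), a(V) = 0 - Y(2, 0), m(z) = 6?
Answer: -9/631028 ≈ -1.4262e-5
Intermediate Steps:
Y(n, Z) = 14 (Y(n, Z) = (7/8)*(-4)**2 = (7/8)*16 = 14)
a(V) = -14 (a(V) = 0 - 1*14 = 0 - 14 = -14)
h(T) = -T*(1 + T)/9 (h(T) = -T*(T + 1)/9 = -T*(1 + T)/9)
R = -70094 (R = -3 + (-69 - 1*64)*527 = -3 + (-69 - 64)*527 = -3 - 133*527 = -3 - 70091 = -70094)
1/(h(a(m(-1))) + R) = 1/(-1/9*(-14)*(1 - 14) - 70094) = 1/(-1/9*(-14)*(-13) - 70094) = 1/(-182/9 - 70094) = 1/(-631028/9) = -9/631028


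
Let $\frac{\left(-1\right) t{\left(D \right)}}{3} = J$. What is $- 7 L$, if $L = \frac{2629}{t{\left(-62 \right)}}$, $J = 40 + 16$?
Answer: $\frac{2629}{24} \approx 109.54$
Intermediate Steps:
$J = 56$
$t{\left(D \right)} = -168$ ($t{\left(D \right)} = \left(-3\right) 56 = -168$)
$L = - \frac{2629}{168}$ ($L = \frac{2629}{-168} = 2629 \left(- \frac{1}{168}\right) = - \frac{2629}{168} \approx -15.649$)
$- 7 L = \left(-7\right) \left(- \frac{2629}{168}\right) = \frac{2629}{24}$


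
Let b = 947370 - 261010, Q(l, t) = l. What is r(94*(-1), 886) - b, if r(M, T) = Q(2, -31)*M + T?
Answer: -685662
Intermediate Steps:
r(M, T) = T + 2*M (r(M, T) = 2*M + T = T + 2*M)
b = 686360
r(94*(-1), 886) - b = (886 + 2*(94*(-1))) - 1*686360 = (886 + 2*(-94)) - 686360 = (886 - 188) - 686360 = 698 - 686360 = -685662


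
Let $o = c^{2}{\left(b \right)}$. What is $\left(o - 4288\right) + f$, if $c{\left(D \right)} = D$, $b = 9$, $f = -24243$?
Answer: $-28450$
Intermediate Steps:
$o = 81$ ($o = 9^{2} = 81$)
$\left(o - 4288\right) + f = \left(81 - 4288\right) - 24243 = -4207 - 24243 = -28450$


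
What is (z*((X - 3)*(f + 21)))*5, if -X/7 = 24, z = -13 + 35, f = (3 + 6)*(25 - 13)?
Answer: -2426490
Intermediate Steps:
f = 108 (f = 9*12 = 108)
z = 22
X = -168 (X = -7*24 = -168)
(z*((X - 3)*(f + 21)))*5 = (22*((-168 - 3)*(108 + 21)))*5 = (22*(-171*129))*5 = (22*(-22059))*5 = -485298*5 = -2426490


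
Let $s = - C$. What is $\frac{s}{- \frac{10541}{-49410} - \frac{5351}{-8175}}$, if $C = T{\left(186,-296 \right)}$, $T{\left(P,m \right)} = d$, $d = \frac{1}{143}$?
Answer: $- \frac{26928450}{3342058577} \approx -0.0080574$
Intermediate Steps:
$d = \frac{1}{143} \approx 0.006993$
$T{\left(P,m \right)} = \frac{1}{143}$
$C = \frac{1}{143} \approx 0.006993$
$s = - \frac{1}{143}$ ($s = \left(-1\right) \frac{1}{143} = - \frac{1}{143} \approx -0.006993$)
$\frac{s}{- \frac{10541}{-49410} - \frac{5351}{-8175}} = - \frac{1}{143 \left(- \frac{10541}{-49410} - \frac{5351}{-8175}\right)} = - \frac{1}{143 \left(\left(-10541\right) \left(- \frac{1}{49410}\right) - - \frac{5351}{8175}\right)} = - \frac{1}{143 \left(\frac{10541}{49410} + \frac{5351}{8175}\right)} = - \frac{1}{143 \cdot \frac{23371039}{26928450}} = \left(- \frac{1}{143}\right) \frac{26928450}{23371039} = - \frac{26928450}{3342058577}$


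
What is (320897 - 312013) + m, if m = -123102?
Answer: -114218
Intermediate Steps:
(320897 - 312013) + m = (320897 - 312013) - 123102 = 8884 - 123102 = -114218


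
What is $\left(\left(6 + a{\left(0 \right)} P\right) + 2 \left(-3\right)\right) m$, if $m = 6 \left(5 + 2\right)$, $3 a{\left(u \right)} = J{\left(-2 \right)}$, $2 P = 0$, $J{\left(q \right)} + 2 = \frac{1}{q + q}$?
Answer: $0$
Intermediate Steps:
$J{\left(q \right)} = -2 + \frac{1}{2 q}$ ($J{\left(q \right)} = -2 + \frac{1}{q + q} = -2 + \frac{1}{2 q}$)
$P = 0$ ($P = \frac{1}{2} \cdot 0 = 0$)
$a{\left(u \right)} = - \frac{3}{4}$ ($a{\left(u \right)} = \frac{-2 + \frac{1}{2 \left(-2\right)}}{3} = \frac{-2 + \frac{1}{2} \left(- \frac{1}{2}\right)}{3} = \frac{-2 - \frac{1}{4}}{3} = \frac{1}{3} \left(- \frac{9}{4}\right) = - \frac{3}{4}$)
$m = 42$ ($m = 6 \cdot 7 = 42$)
$\left(\left(6 + a{\left(0 \right)} P\right) + 2 \left(-3\right)\right) m = \left(\left(6 - 0\right) + 2 \left(-3\right)\right) 42 = \left(\left(6 + 0\right) - 6\right) 42 = \left(6 - 6\right) 42 = 0 \cdot 42 = 0$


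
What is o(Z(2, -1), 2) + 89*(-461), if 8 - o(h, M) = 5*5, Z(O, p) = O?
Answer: -41046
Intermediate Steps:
o(h, M) = -17 (o(h, M) = 8 - 5*5 = 8 - 1*25 = 8 - 25 = -17)
o(Z(2, -1), 2) + 89*(-461) = -17 + 89*(-461) = -17 - 41029 = -41046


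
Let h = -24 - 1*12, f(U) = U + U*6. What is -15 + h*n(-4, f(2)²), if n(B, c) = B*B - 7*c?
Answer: 48801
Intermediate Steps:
f(U) = 7*U (f(U) = U + 6*U = 7*U)
n(B, c) = B² - 7*c
h = -36 (h = -24 - 12 = -36)
-15 + h*n(-4, f(2)²) = -15 - 36*((-4)² - 7*(7*2)²) = -15 - 36*(16 - 7*14²) = -15 - 36*(16 - 7*196) = -15 - 36*(16 - 1372) = -15 - 36*(-1356) = -15 + 48816 = 48801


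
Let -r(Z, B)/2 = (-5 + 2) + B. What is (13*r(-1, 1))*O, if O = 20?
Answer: 1040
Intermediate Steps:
r(Z, B) = 6 - 2*B (r(Z, B) = -2*((-5 + 2) + B) = -2*(-3 + B) = 6 - 2*B)
(13*r(-1, 1))*O = (13*(6 - 2*1))*20 = (13*(6 - 2))*20 = (13*4)*20 = 52*20 = 1040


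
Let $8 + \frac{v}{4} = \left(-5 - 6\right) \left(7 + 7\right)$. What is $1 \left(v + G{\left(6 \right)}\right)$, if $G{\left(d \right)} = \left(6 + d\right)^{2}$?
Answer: $-504$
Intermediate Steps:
$v = -648$ ($v = -32 + 4 \left(-5 - 6\right) \left(7 + 7\right) = -32 + 4 \left(\left(-11\right) 14\right) = -32 + 4 \left(-154\right) = -32 - 616 = -648$)
$1 \left(v + G{\left(6 \right)}\right) = 1 \left(-648 + \left(6 + 6\right)^{2}\right) = 1 \left(-648 + 12^{2}\right) = 1 \left(-648 + 144\right) = 1 \left(-504\right) = -504$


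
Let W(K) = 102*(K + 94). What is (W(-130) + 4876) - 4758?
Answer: -3554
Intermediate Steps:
W(K) = 9588 + 102*K (W(K) = 102*(94 + K) = 9588 + 102*K)
(W(-130) + 4876) - 4758 = ((9588 + 102*(-130)) + 4876) - 4758 = ((9588 - 13260) + 4876) - 4758 = (-3672 + 4876) - 4758 = 1204 - 4758 = -3554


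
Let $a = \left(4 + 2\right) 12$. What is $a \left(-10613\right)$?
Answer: $-764136$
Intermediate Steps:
$a = 72$ ($a = 6 \cdot 12 = 72$)
$a \left(-10613\right) = 72 \left(-10613\right) = -764136$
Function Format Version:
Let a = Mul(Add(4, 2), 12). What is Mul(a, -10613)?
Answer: -764136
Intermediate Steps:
a = 72 (a = Mul(6, 12) = 72)
Mul(a, -10613) = Mul(72, -10613) = -764136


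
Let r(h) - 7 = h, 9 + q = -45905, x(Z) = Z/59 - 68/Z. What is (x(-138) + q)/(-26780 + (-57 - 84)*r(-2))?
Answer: 37384682/22378287 ≈ 1.6706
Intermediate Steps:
x(Z) = -68/Z + Z/59 (x(Z) = Z*(1/59) - 68/Z = Z/59 - 68/Z = -68/Z + Z/59)
q = -45914 (q = -9 - 45905 = -45914)
r(h) = 7 + h
(x(-138) + q)/(-26780 + (-57 - 84)*r(-2)) = ((-68/(-138) + (1/59)*(-138)) - 45914)/(-26780 + (-57 - 84)*(7 - 2)) = ((-68*(-1/138) - 138/59) - 45914)/(-26780 - 141*5) = ((34/69 - 138/59) - 45914)/(-26780 - 705) = (-7516/4071 - 45914)/(-27485) = -186923410/4071*(-1/27485) = 37384682/22378287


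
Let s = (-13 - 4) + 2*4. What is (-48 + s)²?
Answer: 3249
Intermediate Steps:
s = -9 (s = -17 + 8 = -9)
(-48 + s)² = (-48 - 9)² = (-57)² = 3249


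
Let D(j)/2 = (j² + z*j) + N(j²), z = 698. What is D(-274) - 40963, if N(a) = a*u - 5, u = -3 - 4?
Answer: -1324389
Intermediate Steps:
u = -7
N(a) = -5 - 7*a (N(a) = a*(-7) - 5 = -7*a - 5 = -5 - 7*a)
D(j) = -10 - 12*j² + 1396*j (D(j) = 2*((j² + 698*j) + (-5 - 7*j²)) = 2*(-5 - 6*j² + 698*j) = -10 - 12*j² + 1396*j)
D(-274) - 40963 = (-10 - 12*(-274)² + 1396*(-274)) - 40963 = (-10 - 12*75076 - 382504) - 40963 = (-10 - 900912 - 382504) - 40963 = -1283426 - 40963 = -1324389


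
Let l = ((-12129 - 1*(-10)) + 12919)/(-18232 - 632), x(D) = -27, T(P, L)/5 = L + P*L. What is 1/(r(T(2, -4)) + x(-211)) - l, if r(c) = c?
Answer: 1057/34191 ≈ 0.030915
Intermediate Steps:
T(P, L) = 5*L + 5*L*P (T(P, L) = 5*(L + P*L) = 5*(L + L*P) = 5*L + 5*L*P)
l = -50/1179 (l = ((-12129 + 10) + 12919)/(-18864) = (-12119 + 12919)*(-1/18864) = 800*(-1/18864) = -50/1179 ≈ -0.042409)
1/(r(T(2, -4)) + x(-211)) - l = 1/(5*(-4)*(1 + 2) - 27) - 1*(-50/1179) = 1/(5*(-4)*3 - 27) + 50/1179 = 1/(-60 - 27) + 50/1179 = 1/(-87) + 50/1179 = -1/87 + 50/1179 = 1057/34191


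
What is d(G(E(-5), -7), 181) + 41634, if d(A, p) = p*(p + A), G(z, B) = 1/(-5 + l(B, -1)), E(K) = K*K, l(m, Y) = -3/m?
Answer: 2379373/32 ≈ 74355.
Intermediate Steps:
E(K) = K²
G(z, B) = 1/(-5 - 3/B)
d(A, p) = p*(A + p)
d(G(E(-5), -7), 181) + 41634 = 181*(-1*(-7)/(3 + 5*(-7)) + 181) + 41634 = 181*(-1*(-7)/(3 - 35) + 181) + 41634 = 181*(-1*(-7)/(-32) + 181) + 41634 = 181*(-1*(-7)*(-1/32) + 181) + 41634 = 181*(-7/32 + 181) + 41634 = 181*(5785/32) + 41634 = 1047085/32 + 41634 = 2379373/32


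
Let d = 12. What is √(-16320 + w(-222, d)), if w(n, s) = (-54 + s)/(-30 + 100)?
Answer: 3*I*√45335/5 ≈ 127.75*I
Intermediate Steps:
w(n, s) = -27/35 + s/70 (w(n, s) = (-54 + s)/70 = (-54 + s)*(1/70) = -27/35 + s/70)
√(-16320 + w(-222, d)) = √(-16320 + (-27/35 + (1/70)*12)) = √(-16320 + (-27/35 + 6/35)) = √(-16320 - ⅗) = √(-81603/5) = 3*I*√45335/5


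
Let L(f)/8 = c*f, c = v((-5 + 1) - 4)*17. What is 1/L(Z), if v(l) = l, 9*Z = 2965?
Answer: -9/3225920 ≈ -2.7899e-6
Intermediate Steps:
Z = 2965/9 (Z = (⅑)*2965 = 2965/9 ≈ 329.44)
c = -136 (c = ((-5 + 1) - 4)*17 = (-4 - 4)*17 = -8*17 = -136)
L(f) = -1088*f (L(f) = 8*(-136*f) = -1088*f)
1/L(Z) = 1/(-1088*2965/9) = 1/(-3225920/9) = -9/3225920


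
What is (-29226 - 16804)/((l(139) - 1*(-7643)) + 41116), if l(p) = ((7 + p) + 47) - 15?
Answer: -46030/48937 ≈ -0.94060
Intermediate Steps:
l(p) = 39 + p (l(p) = (54 + p) - 15 = 39 + p)
(-29226 - 16804)/((l(139) - 1*(-7643)) + 41116) = (-29226 - 16804)/(((39 + 139) - 1*(-7643)) + 41116) = -46030/((178 + 7643) + 41116) = -46030/(7821 + 41116) = -46030/48937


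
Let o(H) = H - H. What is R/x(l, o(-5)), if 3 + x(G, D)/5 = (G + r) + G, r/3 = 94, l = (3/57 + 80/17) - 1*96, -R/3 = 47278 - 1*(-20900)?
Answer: -66064482/155875 ≈ -423.83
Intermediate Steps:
R = -204534 (R = -3*(47278 - 1*(-20900)) = -3*(47278 + 20900) = -3*68178 = -204534)
l = -29471/323 (l = (3*(1/57) + 80*(1/17)) - 96 = (1/19 + 80/17) - 96 = 1537/323 - 96 = -29471/323 ≈ -91.241)
r = 282 (r = 3*94 = 282)
o(H) = 0
x(G, D) = 1395 + 10*G (x(G, D) = -15 + 5*((G + 282) + G) = -15 + 5*((282 + G) + G) = -15 + 5*(282 + 2*G) = -15 + (1410 + 10*G) = 1395 + 10*G)
R/x(l, o(-5)) = -204534/(1395 + 10*(-29471/323)) = -204534/(1395 - 294710/323) = -204534/155875/323 = -204534*323/155875 = -66064482/155875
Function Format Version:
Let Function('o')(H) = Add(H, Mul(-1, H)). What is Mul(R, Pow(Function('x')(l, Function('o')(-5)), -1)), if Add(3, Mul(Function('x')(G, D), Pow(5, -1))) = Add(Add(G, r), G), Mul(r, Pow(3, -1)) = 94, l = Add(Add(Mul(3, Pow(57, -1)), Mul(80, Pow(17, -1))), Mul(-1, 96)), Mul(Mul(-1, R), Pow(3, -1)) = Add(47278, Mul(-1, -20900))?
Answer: Rational(-66064482, 155875) ≈ -423.83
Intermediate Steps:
R = -204534 (R = Mul(-3, Add(47278, Mul(-1, -20900))) = Mul(-3, Add(47278, 20900)) = Mul(-3, 68178) = -204534)
l = Rational(-29471, 323) (l = Add(Add(Mul(3, Rational(1, 57)), Mul(80, Rational(1, 17))), -96) = Add(Add(Rational(1, 19), Rational(80, 17)), -96) = Add(Rational(1537, 323), -96) = Rational(-29471, 323) ≈ -91.241)
r = 282 (r = Mul(3, 94) = 282)
Function('o')(H) = 0
Function('x')(G, D) = Add(1395, Mul(10, G)) (Function('x')(G, D) = Add(-15, Mul(5, Add(Add(G, 282), G))) = Add(-15, Mul(5, Add(Add(282, G), G))) = Add(-15, Mul(5, Add(282, Mul(2, G)))) = Add(-15, Add(1410, Mul(10, G))) = Add(1395, Mul(10, G)))
Mul(R, Pow(Function('x')(l, Function('o')(-5)), -1)) = Mul(-204534, Pow(Add(1395, Mul(10, Rational(-29471, 323))), -1)) = Mul(-204534, Pow(Add(1395, Rational(-294710, 323)), -1)) = Mul(-204534, Pow(Rational(155875, 323), -1)) = Mul(-204534, Rational(323, 155875)) = Rational(-66064482, 155875)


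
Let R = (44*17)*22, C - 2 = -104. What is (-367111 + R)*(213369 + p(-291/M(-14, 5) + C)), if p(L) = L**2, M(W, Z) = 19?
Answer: -28751833995750/361 ≈ -7.9645e+10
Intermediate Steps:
C = -102 (C = 2 - 104 = -102)
R = 16456 (R = 748*22 = 16456)
(-367111 + R)*(213369 + p(-291/M(-14, 5) + C)) = (-367111 + 16456)*(213369 + (-291/19 - 102)**2) = -350655*(213369 + (-291*1/19 - 102)**2) = -350655*(213369 + (-291/19 - 102)**2) = -350655*(213369 + (-2229/19)**2) = -350655*(213369 + 4968441/361) = -350655*81994650/361 = -28751833995750/361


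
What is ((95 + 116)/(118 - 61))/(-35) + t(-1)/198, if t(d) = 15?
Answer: -439/14630 ≈ -0.030007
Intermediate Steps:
((95 + 116)/(118 - 61))/(-35) + t(-1)/198 = ((95 + 116)/(118 - 61))/(-35) + 15/198 = (211/57)*(-1/35) + 15*(1/198) = (211*(1/57))*(-1/35) + 5/66 = (211/57)*(-1/35) + 5/66 = -211/1995 + 5/66 = -439/14630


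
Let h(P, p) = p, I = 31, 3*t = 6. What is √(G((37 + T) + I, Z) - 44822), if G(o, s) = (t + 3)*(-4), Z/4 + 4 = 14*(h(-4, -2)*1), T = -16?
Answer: I*√44842 ≈ 211.76*I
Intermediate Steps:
t = 2 (t = (⅓)*6 = 2)
Z = -128 (Z = -16 + 4*(14*(-2*1)) = -16 + 4*(14*(-2)) = -16 + 4*(-28) = -16 - 112 = -128)
G(o, s) = -20 (G(o, s) = (2 + 3)*(-4) = 5*(-4) = -20)
√(G((37 + T) + I, Z) - 44822) = √(-20 - 44822) = √(-44842) = I*√44842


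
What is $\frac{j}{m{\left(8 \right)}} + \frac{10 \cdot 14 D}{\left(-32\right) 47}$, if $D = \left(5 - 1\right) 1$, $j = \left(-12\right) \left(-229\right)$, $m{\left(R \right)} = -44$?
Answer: $- \frac{64963}{1034} \approx -62.827$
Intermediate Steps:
$j = 2748$
$D = 4$ ($D = 4 \cdot 1 = 4$)
$\frac{j}{m{\left(8 \right)}} + \frac{10 \cdot 14 D}{\left(-32\right) 47} = \frac{2748}{-44} + \frac{10 \cdot 14 \cdot 4}{\left(-32\right) 47} = 2748 \left(- \frac{1}{44}\right) + \frac{140 \cdot 4}{-1504} = - \frac{687}{11} + 560 \left(- \frac{1}{1504}\right) = - \frac{687}{11} - \frac{35}{94} = - \frac{64963}{1034}$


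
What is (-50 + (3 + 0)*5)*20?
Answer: -700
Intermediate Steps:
(-50 + (3 + 0)*5)*20 = (-50 + 3*5)*20 = (-50 + 15)*20 = -35*20 = -700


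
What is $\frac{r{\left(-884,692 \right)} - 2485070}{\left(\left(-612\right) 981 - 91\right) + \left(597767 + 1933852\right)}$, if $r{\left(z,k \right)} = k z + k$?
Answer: $- \frac{1548053}{965578} \approx -1.6032$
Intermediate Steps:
$r{\left(z,k \right)} = k + k z$
$\frac{r{\left(-884,692 \right)} - 2485070}{\left(\left(-612\right) 981 - 91\right) + \left(597767 + 1933852\right)} = \frac{692 \left(1 - 884\right) - 2485070}{\left(\left(-612\right) 981 - 91\right) + \left(597767 + 1933852\right)} = \frac{692 \left(-883\right) - 2485070}{\left(-600372 - 91\right) + 2531619} = \frac{-611036 - 2485070}{-600463 + 2531619} = - \frac{3096106}{1931156} = \left(-3096106\right) \frac{1}{1931156} = - \frac{1548053}{965578}$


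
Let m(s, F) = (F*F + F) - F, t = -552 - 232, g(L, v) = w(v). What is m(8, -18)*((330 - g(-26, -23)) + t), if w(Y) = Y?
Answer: -139644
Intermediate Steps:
g(L, v) = v
t = -784
m(s, F) = F² (m(s, F) = (F² + F) - F = (F + F²) - F = F²)
m(8, -18)*((330 - g(-26, -23)) + t) = (-18)²*((330 - 1*(-23)) - 784) = 324*((330 + 23) - 784) = 324*(353 - 784) = 324*(-431) = -139644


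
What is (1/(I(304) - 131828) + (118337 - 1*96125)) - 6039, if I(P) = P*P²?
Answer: 452239712029/27962636 ≈ 16173.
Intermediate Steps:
I(P) = P³
(1/(I(304) - 131828) + (118337 - 1*96125)) - 6039 = (1/(304³ - 131828) + (118337 - 1*96125)) - 6039 = (1/(28094464 - 131828) + (118337 - 96125)) - 6039 = (1/27962636 + 22212) - 6039 = 621106070833/27962636 - 6039 = 452239712029/27962636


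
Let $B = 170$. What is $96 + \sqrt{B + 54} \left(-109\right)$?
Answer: $96 - 436 \sqrt{14} \approx -1535.4$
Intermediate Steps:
$96 + \sqrt{B + 54} \left(-109\right) = 96 + \sqrt{170 + 54} \left(-109\right) = 96 + \sqrt{224} \left(-109\right) = 96 + 4 \sqrt{14} \left(-109\right) = 96 - 436 \sqrt{14}$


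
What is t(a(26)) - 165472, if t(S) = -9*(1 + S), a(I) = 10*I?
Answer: -167821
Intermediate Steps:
t(S) = -9 - 9*S
t(a(26)) - 165472 = (-9 - 90*26) - 165472 = (-9 - 9*260) - 165472 = (-9 - 2340) - 165472 = -2349 - 165472 = -167821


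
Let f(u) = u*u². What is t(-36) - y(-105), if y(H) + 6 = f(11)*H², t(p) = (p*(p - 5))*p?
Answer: -14727405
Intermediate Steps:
f(u) = u³
t(p) = p²*(-5 + p) (t(p) = (p*(-5 + p))*p = p²*(-5 + p))
y(H) = -6 + 1331*H² (y(H) = -6 + 11³*H² = -6 + 1331*H²)
t(-36) - y(-105) = (-36)²*(-5 - 36) - (-6 + 1331*(-105)²) = 1296*(-41) - (-6 + 1331*11025) = -53136 - (-6 + 14674275) = -53136 - 1*14674269 = -53136 - 14674269 = -14727405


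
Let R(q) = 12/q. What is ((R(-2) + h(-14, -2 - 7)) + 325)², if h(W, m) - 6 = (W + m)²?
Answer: 729316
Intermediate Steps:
h(W, m) = 6 + (W + m)²
((R(-2) + h(-14, -2 - 7)) + 325)² = ((12/(-2) + (6 + (-14 + (-2 - 7))²)) + 325)² = ((12*(-½) + (6 + (-14 - 9)²)) + 325)² = ((-6 + (6 + (-23)²)) + 325)² = ((-6 + (6 + 529)) + 325)² = ((-6 + 535) + 325)² = (529 + 325)² = 854² = 729316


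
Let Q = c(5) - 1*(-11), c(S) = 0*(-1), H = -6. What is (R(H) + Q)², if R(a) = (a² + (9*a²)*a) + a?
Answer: 3621409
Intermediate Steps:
c(S) = 0
Q = 11 (Q = 0 - 1*(-11) = 0 + 11 = 11)
R(a) = a + a² + 9*a³ (R(a) = (a² + 9*a³) + a = a + a² + 9*a³)
(R(H) + Q)² = (-6*(1 - 6 + 9*(-6)²) + 11)² = (-6*(1 - 6 + 9*36) + 11)² = (-6*(1 - 6 + 324) + 11)² = (-6*319 + 11)² = (-1914 + 11)² = (-1903)² = 3621409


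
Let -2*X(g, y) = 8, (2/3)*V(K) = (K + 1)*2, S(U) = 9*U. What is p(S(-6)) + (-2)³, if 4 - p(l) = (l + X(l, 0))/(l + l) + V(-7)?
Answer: 727/54 ≈ 13.463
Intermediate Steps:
V(K) = 3 + 3*K (V(K) = 3*((K + 1)*2)/2 = 3*((1 + K)*2)/2 = 3*(2 + 2*K)/2 = 3 + 3*K)
X(g, y) = -4 (X(g, y) = -½*8 = -4)
p(l) = 22 - (-4 + l)/(2*l) (p(l) = 4 - ((l - 4)/(l + l) + (3 + 3*(-7))) = 4 - ((-4 + l)/((2*l)) + (3 - 21)) = 4 - ((-4 + l)*(1/(2*l)) - 18) = 4 - ((-4 + l)/(2*l) - 18) = 4 - (-18 + (-4 + l)/(2*l)) = 4 + (18 - (-4 + l)/(2*l)) = 22 - (-4 + l)/(2*l))
p(S(-6)) + (-2)³ = (43/2 + 2/((9*(-6)))) + (-2)³ = (43/2 + 2/(-54)) - 8 = (43/2 + 2*(-1/54)) - 8 = (43/2 - 1/27) - 8 = 1159/54 - 8 = 727/54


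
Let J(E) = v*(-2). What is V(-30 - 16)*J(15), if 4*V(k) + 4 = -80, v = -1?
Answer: -42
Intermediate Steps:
V(k) = -21 (V(k) = -1 + (¼)*(-80) = -1 - 20 = -21)
J(E) = 2 (J(E) = -1*(-2) = 2)
V(-30 - 16)*J(15) = -21*2 = -42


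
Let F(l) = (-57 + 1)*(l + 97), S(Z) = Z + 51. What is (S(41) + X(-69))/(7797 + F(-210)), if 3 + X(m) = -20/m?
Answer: 6161/974625 ≈ 0.0063214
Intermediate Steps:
X(m) = -3 - 20/m
S(Z) = 51 + Z
F(l) = -5432 - 56*l (F(l) = -56*(97 + l) = -5432 - 56*l)
(S(41) + X(-69))/(7797 + F(-210)) = ((51 + 41) + (-3 - 20/(-69)))/(7797 + (-5432 - 56*(-210))) = (92 + (-3 - 20*(-1/69)))/(7797 + (-5432 + 11760)) = (92 + (-3 + 20/69))/(7797 + 6328) = (92 - 187/69)/14125 = (6161/69)*(1/14125) = 6161/974625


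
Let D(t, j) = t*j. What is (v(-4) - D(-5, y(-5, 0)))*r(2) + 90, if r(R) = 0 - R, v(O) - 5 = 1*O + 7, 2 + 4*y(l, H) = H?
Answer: 79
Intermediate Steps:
y(l, H) = -1/2 + H/4
D(t, j) = j*t
v(O) = 12 + O (v(O) = 5 + (1*O + 7) = 5 + (O + 7) = 5 + (7 + O) = 12 + O)
r(R) = -R
(v(-4) - D(-5, y(-5, 0)))*r(2) + 90 = ((12 - 4) - (-1/2 + (1/4)*0)*(-5))*(-1*2) + 90 = (8 - (-1/2 + 0)*(-5))*(-2) + 90 = (8 - (-1)*(-5)/2)*(-2) + 90 = (8 - 1*5/2)*(-2) + 90 = (8 - 5/2)*(-2) + 90 = (11/2)*(-2) + 90 = -11 + 90 = 79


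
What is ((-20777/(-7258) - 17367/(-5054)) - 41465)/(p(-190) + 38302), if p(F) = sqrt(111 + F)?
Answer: -109490821031196/101154101406133 + 2858618898*I*sqrt(79)/101154101406133 ≈ -1.0824 + 0.00025118*I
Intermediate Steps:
((-20777/(-7258) - 17367/(-5054)) - 41465)/(p(-190) + 38302) = ((-20777/(-7258) - 17367/(-5054)) - 41465)/(sqrt(111 - 190) + 38302) = ((-20777*(-1/7258) - 17367*(-1/5054)) - 41465)/(sqrt(-79) + 38302) = ((20777/7258 + 2481/722) - 41465)/(I*sqrt(79) + 38302) = (434317/68951 - 41465)/(38302 + I*sqrt(79)) = -2858618898/(68951*(38302 + I*sqrt(79)))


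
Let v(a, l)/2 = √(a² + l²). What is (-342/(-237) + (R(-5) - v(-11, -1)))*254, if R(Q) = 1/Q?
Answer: 124714/395 - 508*√122 ≈ -5295.3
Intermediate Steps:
v(a, l) = 2*√(a² + l²)
(-342/(-237) + (R(-5) - v(-11, -1)))*254 = (-342/(-237) + (1/(-5) - 2*√((-11)² + (-1)²)))*254 = (-342*(-1/237) + (-⅕ - 2*√(121 + 1)))*254 = (114/79 + (-⅕ - 2*√122))*254 = (491/395 - 2*√122)*254 = 124714/395 - 508*√122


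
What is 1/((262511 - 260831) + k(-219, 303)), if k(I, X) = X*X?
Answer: 1/93489 ≈ 1.0696e-5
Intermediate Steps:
k(I, X) = X²
1/((262511 - 260831) + k(-219, 303)) = 1/((262511 - 260831) + 303²) = 1/(1680 + 91809) = 1/93489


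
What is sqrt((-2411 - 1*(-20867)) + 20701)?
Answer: sqrt(39157) ≈ 197.88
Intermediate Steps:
sqrt((-2411 - 1*(-20867)) + 20701) = sqrt((-2411 + 20867) + 20701) = sqrt(18456 + 20701) = sqrt(39157)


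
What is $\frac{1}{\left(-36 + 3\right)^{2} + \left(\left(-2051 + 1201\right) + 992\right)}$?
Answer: $\frac{1}{1231} \approx 0.00081235$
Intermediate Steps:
$\frac{1}{\left(-36 + 3\right)^{2} + \left(\left(-2051 + 1201\right) + 992\right)} = \frac{1}{\left(-33\right)^{2} + \left(-850 + 992\right)} = \frac{1}{1089 + 142} = \frac{1}{1231}$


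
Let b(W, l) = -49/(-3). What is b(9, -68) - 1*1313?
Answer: -3890/3 ≈ -1296.7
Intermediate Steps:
b(W, l) = 49/3 (b(W, l) = -49*(-⅓) = 49/3)
b(9, -68) - 1*1313 = 49/3 - 1*1313 = 49/3 - 1313 = -3890/3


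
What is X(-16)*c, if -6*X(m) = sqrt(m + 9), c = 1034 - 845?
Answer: -63*I*sqrt(7)/2 ≈ -83.341*I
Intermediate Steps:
c = 189
X(m) = -sqrt(9 + m)/6 (X(m) = -sqrt(m + 9)/6 = -sqrt(9 + m)/6)
X(-16)*c = -sqrt(9 - 16)/6*189 = -I*sqrt(7)/6*189 = -63*I*sqrt(7)/2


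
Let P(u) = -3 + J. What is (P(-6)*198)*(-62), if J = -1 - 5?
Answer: 110484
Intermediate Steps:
J = -6
P(u) = -9 (P(u) = -3 - 6 = -9)
(P(-6)*198)*(-62) = -9*198*(-62) = -1782*(-62) = 110484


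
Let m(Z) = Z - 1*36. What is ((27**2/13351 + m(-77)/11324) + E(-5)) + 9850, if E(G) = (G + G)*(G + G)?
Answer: 1504314650333/151186724 ≈ 9950.0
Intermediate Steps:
m(Z) = -36 + Z (m(Z) = Z - 36 = -36 + Z)
E(G) = 4*G**2 (E(G) = (2*G)*(2*G) = 4*G**2)
((27**2/13351 + m(-77)/11324) + E(-5)) + 9850 = ((27**2/13351 + (-36 - 77)/11324) + 4*(-5)**2) + 9850 = ((729*(1/13351) - 113*1/11324) + 4*25) + 9850 = ((729/13351 - 113/11324) + 100) + 9850 = (6746533/151186724 + 100) + 9850 = 15125418933/151186724 + 9850 = 1504314650333/151186724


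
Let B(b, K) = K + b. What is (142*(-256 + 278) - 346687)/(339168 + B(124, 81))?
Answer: -343563/339373 ≈ -1.0123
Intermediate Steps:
(142*(-256 + 278) - 346687)/(339168 + B(124, 81)) = (142*(-256 + 278) - 346687)/(339168 + (81 + 124)) = (142*22 - 346687)/(339168 + 205) = (3124 - 346687)/339373 = -343563*1/339373 = -343563/339373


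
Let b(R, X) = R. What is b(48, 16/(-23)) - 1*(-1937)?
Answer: 1985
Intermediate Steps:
b(48, 16/(-23)) - 1*(-1937) = 48 - 1*(-1937) = 48 + 1937 = 1985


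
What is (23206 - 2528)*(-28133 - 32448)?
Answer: -1252693918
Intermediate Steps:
(23206 - 2528)*(-28133 - 32448) = 20678*(-60581) = -1252693918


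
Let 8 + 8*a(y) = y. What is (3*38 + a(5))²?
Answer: 826281/64 ≈ 12911.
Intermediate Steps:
a(y) = -1 + y/8
(3*38 + a(5))² = (3*38 + (-1 + (⅛)*5))² = (114 + (-1 + 5/8))² = (114 - 3/8)² = (909/8)² = 826281/64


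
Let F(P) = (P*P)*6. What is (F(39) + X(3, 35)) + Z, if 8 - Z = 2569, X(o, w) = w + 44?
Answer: 6644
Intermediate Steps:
X(o, w) = 44 + w
F(P) = 6*P**2 (F(P) = P**2*6 = 6*P**2)
Z = -2561 (Z = 8 - 1*2569 = 8 - 2569 = -2561)
(F(39) + X(3, 35)) + Z = (6*39**2 + (44 + 35)) - 2561 = (6*1521 + 79) - 2561 = (9126 + 79) - 2561 = 9205 - 2561 = 6644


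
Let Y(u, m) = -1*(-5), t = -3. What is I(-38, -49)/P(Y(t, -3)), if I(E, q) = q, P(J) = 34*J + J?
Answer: -7/25 ≈ -0.28000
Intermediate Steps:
Y(u, m) = 5
P(J) = 35*J
I(-38, -49)/P(Y(t, -3)) = -49/(35*5) = -49/175 = -49*1/175 = -7/25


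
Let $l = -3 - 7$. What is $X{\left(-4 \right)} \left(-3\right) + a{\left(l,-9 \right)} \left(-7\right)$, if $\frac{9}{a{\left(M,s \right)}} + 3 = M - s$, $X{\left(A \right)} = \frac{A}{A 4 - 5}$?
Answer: $\frac{425}{28} \approx 15.179$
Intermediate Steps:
$l = -10$ ($l = -3 - 7 = -10$)
$X{\left(A \right)} = \frac{A}{-5 + 4 A}$ ($X{\left(A \right)} = \frac{A}{4 A - 5} = \frac{A}{-5 + 4 A}$)
$a{\left(M,s \right)} = \frac{9}{-3 + M - s}$ ($a{\left(M,s \right)} = \frac{9}{-3 + \left(M - s\right)} = \frac{9}{-3 + M - s}$)
$X{\left(-4 \right)} \left(-3\right) + a{\left(l,-9 \right)} \left(-7\right) = - \frac{4}{-5 + 4 \left(-4\right)} \left(-3\right) + - \frac{9}{3 - 9 - -10} \left(-7\right) = - \frac{4}{-5 - 16} \left(-3\right) + - \frac{9}{3 - 9 + 10} \left(-7\right) = - \frac{4}{-21} \left(-3\right) + - \frac{9}{4} \left(-7\right) = \left(-4\right) \left(- \frac{1}{21}\right) \left(-3\right) + \left(-9\right) \frac{1}{4} \left(-7\right) = \frac{4}{21} \left(-3\right) - - \frac{63}{4} = - \frac{4}{7} + \frac{63}{4} = \frac{425}{28}$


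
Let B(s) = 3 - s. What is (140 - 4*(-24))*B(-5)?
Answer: 1888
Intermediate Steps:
(140 - 4*(-24))*B(-5) = (140 - 4*(-24))*(3 - 1*(-5)) = (140 + 96)*(3 + 5) = 236*8 = 1888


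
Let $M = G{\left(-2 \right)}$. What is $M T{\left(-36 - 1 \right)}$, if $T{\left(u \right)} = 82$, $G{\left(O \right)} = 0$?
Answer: $0$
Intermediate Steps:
$M = 0$
$M T{\left(-36 - 1 \right)} = 0 \cdot 82 = 0$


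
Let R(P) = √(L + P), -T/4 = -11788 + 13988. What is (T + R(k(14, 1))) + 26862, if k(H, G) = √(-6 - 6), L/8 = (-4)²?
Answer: 18062 + √(128 + 2*I*√3) ≈ 18073.0 + 0.15308*I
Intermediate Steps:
L = 128 (L = 8*(-4)² = 8*16 = 128)
T = -8800 (T = -4*(-11788 + 13988) = -4*2200 = -8800)
k(H, G) = 2*I*√3 (k(H, G) = √(-12) = 2*I*√3)
R(P) = √(128 + P)
(T + R(k(14, 1))) + 26862 = (-8800 + √(128 + 2*I*√3)) + 26862 = 18062 + √(128 + 2*I*√3)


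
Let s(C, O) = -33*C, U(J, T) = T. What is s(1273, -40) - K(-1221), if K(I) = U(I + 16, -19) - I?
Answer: -43211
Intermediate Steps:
K(I) = -19 - I
s(1273, -40) - K(-1221) = -33*1273 - (-19 - 1*(-1221)) = -42009 - (-19 + 1221) = -42009 - 1*1202 = -42009 - 1202 = -43211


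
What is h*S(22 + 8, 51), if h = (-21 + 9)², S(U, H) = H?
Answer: 7344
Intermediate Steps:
h = 144 (h = (-12)² = 144)
h*S(22 + 8, 51) = 144*51 = 7344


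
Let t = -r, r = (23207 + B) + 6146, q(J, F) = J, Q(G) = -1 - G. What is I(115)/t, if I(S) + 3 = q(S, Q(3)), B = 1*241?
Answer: -56/14797 ≈ -0.0037846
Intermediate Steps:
B = 241
I(S) = -3 + S
r = 29594 (r = (23207 + 241) + 6146 = 23448 + 6146 = 29594)
t = -29594 (t = -1*29594 = -29594)
I(115)/t = (-3 + 115)/(-29594) = 112*(-1/29594) = -56/14797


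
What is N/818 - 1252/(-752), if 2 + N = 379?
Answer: 163455/76892 ≈ 2.1258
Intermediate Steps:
N = 377 (N = -2 + 379 = 377)
N/818 - 1252/(-752) = 377/818 - 1252/(-752) = 377*(1/818) - 1252*(-1/752) = 377/818 + 313/188 = 163455/76892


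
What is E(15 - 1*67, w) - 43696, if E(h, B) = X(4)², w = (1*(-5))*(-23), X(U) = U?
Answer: -43680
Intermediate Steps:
w = 115 (w = -5*(-23) = 115)
E(h, B) = 16 (E(h, B) = 4² = 16)
E(15 - 1*67, w) - 43696 = 16 - 43696 = -43680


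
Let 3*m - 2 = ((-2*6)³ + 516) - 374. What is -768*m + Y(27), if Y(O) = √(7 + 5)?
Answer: 405504 + 2*√3 ≈ 4.0551e+5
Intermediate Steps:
m = -528 (m = ⅔ + (((-2*6)³ + 516) - 374)/3 = ⅔ + (((-12)³ + 516) - 374)/3 = ⅔ + ((-1728 + 516) - 374)/3 = ⅔ + (-1212 - 374)/3 = ⅔ + (⅓)*(-1586) = ⅔ - 1586/3 = -528)
Y(O) = 2*√3 (Y(O) = √12 = 2*√3)
-768*m + Y(27) = -768*(-528) + 2*√3 = 405504 + 2*√3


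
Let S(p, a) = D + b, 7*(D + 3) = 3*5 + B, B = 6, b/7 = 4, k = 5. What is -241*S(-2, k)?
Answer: -6748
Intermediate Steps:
b = 28 (b = 7*4 = 28)
D = 0 (D = -3 + (3*5 + 6)/7 = -3 + (15 + 6)/7 = -3 + (⅐)*21 = -3 + 3 = 0)
S(p, a) = 28 (S(p, a) = 0 + 28 = 28)
-241*S(-2, k) = -241*28 = -6748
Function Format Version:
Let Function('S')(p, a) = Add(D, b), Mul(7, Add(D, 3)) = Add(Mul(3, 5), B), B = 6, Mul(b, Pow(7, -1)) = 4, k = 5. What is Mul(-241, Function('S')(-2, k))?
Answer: -6748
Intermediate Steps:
b = 28 (b = Mul(7, 4) = 28)
D = 0 (D = Add(-3, Mul(Rational(1, 7), Add(Mul(3, 5), 6))) = Add(-3, Mul(Rational(1, 7), Add(15, 6))) = Add(-3, Mul(Rational(1, 7), 21)) = Add(-3, 3) = 0)
Function('S')(p, a) = 28 (Function('S')(p, a) = Add(0, 28) = 28)
Mul(-241, Function('S')(-2, k)) = Mul(-241, 28) = -6748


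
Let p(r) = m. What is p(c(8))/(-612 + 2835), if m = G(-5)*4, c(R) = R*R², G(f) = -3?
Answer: -4/741 ≈ -0.0053981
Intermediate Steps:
c(R) = R³
m = -12 (m = -3*4 = -12)
p(r) = -12
p(c(8))/(-612 + 2835) = -12/(-612 + 2835) = -12/2223 = -12*1/2223 = -4/741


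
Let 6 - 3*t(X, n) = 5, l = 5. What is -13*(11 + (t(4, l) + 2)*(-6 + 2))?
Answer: -65/3 ≈ -21.667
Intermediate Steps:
t(X, n) = ⅓ (t(X, n) = 2 - ⅓*5 = 2 - 5/3 = ⅓)
-13*(11 + (t(4, l) + 2)*(-6 + 2)) = -13*(11 + (⅓ + 2)*(-6 + 2)) = -13*(11 + (7/3)*(-4)) = -13*(11 - 28/3) = -13*5/3 = -65/3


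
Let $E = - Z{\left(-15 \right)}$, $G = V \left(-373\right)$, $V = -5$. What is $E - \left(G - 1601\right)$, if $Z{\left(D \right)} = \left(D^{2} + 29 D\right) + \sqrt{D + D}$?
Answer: $-54 - i \sqrt{30} \approx -54.0 - 5.4772 i$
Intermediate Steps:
$G = 1865$ ($G = \left(-5\right) \left(-373\right) = 1865$)
$Z{\left(D \right)} = D^{2} + 29 D + \sqrt{2} \sqrt{D}$ ($Z{\left(D \right)} = \left(D^{2} + 29 D\right) + \sqrt{2 D} = \left(D^{2} + 29 D\right) + \sqrt{2} \sqrt{D} = D^{2} + 29 D + \sqrt{2} \sqrt{D}$)
$E = 210 - i \sqrt{30}$ ($E = - (\left(-15\right)^{2} + 29 \left(-15\right) + \sqrt{2} \sqrt{-15}) = - (225 - 435 + \sqrt{2} i \sqrt{15}) = - (225 - 435 + i \sqrt{30}) = - (-210 + i \sqrt{30}) = 210 - i \sqrt{30} \approx 210.0 - 5.4772 i$)
$E - \left(G - 1601\right) = \left(210 - i \sqrt{30}\right) - \left(1865 - 1601\right) = \left(210 - i \sqrt{30}\right) - 264 = -54 - i \sqrt{30}$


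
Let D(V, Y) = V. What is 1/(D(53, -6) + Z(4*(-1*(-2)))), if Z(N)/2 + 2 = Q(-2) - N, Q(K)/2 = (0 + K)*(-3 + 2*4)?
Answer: -1/7 ≈ -0.14286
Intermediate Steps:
Q(K) = 10*K (Q(K) = 2*((0 + K)*(-3 + 2*4)) = 2*(K*(-3 + 8)) = 2*(K*5) = 2*(5*K) = 10*K)
Z(N) = -44 - 2*N (Z(N) = -4 + 2*(10*(-2) - N) = -4 + 2*(-20 - N) = -4 + (-40 - 2*N) = -44 - 2*N)
1/(D(53, -6) + Z(4*(-1*(-2)))) = 1/(53 + (-44 - 8*(-1*(-2)))) = 1/(53 + (-44 - 8*2)) = 1/(53 + (-44 - 2*8)) = 1/(53 + (-44 - 16)) = 1/(53 - 60) = 1/(-7) = -1/7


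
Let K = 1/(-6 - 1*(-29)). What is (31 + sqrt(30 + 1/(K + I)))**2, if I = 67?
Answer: (47802 + sqrt(71368386))**2/2377764 ≈ 1330.7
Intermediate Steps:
K = 1/23 (K = 1/(-6 + 29) = 1/23 ≈ 0.043478)
(31 + sqrt(30 + 1/(K + I)))**2 = (31 + sqrt(30 + 1/(1/23 + 67)))**2 = (31 + sqrt(30 + 1/(1542/23)))**2 = (31 + sqrt(30 + 23/1542))**2 = (31 + sqrt(46283/1542))**2 = (31 + sqrt(71368386)/1542)**2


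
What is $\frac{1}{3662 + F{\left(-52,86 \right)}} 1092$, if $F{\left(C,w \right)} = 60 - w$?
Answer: $\frac{91}{303} \approx 0.30033$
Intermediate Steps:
$\frac{1}{3662 + F{\left(-52,86 \right)}} 1092 = \frac{1}{3662 + \left(60 - 86\right)} 1092 = \frac{1}{3662 - 26} \cdot 1092 = \frac{1}{3636} \cdot 1092 = \frac{91}{303}$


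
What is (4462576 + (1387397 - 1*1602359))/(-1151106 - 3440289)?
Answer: -4247614/4591395 ≈ -0.92513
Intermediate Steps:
(4462576 + (1387397 - 1*1602359))/(-1151106 - 3440289) = (4462576 + (1387397 - 1602359))/(-4591395) = (4462576 - 214962)*(-1/4591395) = 4247614*(-1/4591395) = -4247614/4591395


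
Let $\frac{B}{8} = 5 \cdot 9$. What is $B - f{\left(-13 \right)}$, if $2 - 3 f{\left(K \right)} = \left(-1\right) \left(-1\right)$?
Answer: $\frac{1079}{3} \approx 359.67$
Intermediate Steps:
$f{\left(K \right)} = \frac{1}{3}$ ($f{\left(K \right)} = \frac{2}{3} - \frac{\left(-1\right) \left(-1\right)}{3} = \frac{2}{3} - \frac{1}{3} = \frac{1}{3}$)
$B = 360$ ($B = 8 \cdot 5 \cdot 9 = 8 \cdot 45 = 360$)
$B - f{\left(-13 \right)} = 360 - \frac{1}{3} = \frac{1079}{3}$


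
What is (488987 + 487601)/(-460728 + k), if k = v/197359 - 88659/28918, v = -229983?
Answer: -5573609950318456/2629503688485111 ≈ -2.1196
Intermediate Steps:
k = -24148299975/5707227562 (k = -229983/197359 - 88659/28918 = -24148299975/5707227562 ≈ -4.2312)
(488987 + 487601)/(-460728 + k) = (488987 + 487601)/(-460728 - 24148299975/5707227562) = 976588/(-2629503688485111/5707227562) = 976588*(-5707227562/2629503688485111) = -5573609950318456/2629503688485111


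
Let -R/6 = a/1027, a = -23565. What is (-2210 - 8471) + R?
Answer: -10827997/1027 ≈ -10543.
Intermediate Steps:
R = 141390/1027 (R = -(-141390)/1027 = -6*(-23565/1027) = 141390/1027 ≈ 137.67)
(-2210 - 8471) + R = (-2210 - 8471) + 141390/1027 = -10681 + 141390/1027 = -10827997/1027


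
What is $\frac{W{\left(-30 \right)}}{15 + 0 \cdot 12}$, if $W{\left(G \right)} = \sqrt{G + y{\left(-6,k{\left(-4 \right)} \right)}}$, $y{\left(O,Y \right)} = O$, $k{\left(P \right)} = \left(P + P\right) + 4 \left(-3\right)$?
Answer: $\frac{2 i}{5} \approx 0.4 i$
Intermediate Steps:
$k{\left(P \right)} = -12 + 2 P$ ($k{\left(P \right)} = 2 P - 12 = -12 + 2 P$)
$W{\left(G \right)} = \sqrt{-6 + G}$ ($W{\left(G \right)} = \sqrt{G - 6} = \sqrt{-6 + G}$)
$\frac{W{\left(-30 \right)}}{15 + 0 \cdot 12} = \frac{\sqrt{-6 - 30}}{15 + 0 \cdot 12} = \frac{\sqrt{-36}}{15 + 0} = \frac{6 i}{15} = \frac{2 i}{5}$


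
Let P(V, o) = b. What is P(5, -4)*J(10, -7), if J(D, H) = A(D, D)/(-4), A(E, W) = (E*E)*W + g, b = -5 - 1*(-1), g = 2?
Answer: 1002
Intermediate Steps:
b = -4 (b = -5 + 1 = -4)
A(E, W) = 2 + W*E**2 (A(E, W) = (E*E)*W + 2 = E**2*W + 2 = W*E**2 + 2 = 2 + W*E**2)
J(D, H) = -1/2 - D**3/4 (J(D, H) = (2 + D*D**2)/(-4) = (2 + D**3)*(-1/4) = -1/2 - D**3/4)
P(V, o) = -4
P(5, -4)*J(10, -7) = -4*(-1/2 - 1/4*10**3) = -4*(-1/2 - 1/4*1000) = -4*(-1/2 - 250) = -4*(-501/2) = 1002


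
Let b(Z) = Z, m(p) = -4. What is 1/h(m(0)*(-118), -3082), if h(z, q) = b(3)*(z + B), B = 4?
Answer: 1/1428 ≈ 0.00070028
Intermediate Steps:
h(z, q) = 12 + 3*z (h(z, q) = 3*(z + 4) = 3*(4 + z) = 12 + 3*z)
1/h(m(0)*(-118), -3082) = 1/(12 + 3*(-4*(-118))) = 1/(12 + 3*472) = 1/(12 + 1416) = 1/1428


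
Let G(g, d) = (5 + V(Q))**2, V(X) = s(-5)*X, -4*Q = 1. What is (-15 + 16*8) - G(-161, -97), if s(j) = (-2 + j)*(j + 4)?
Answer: 1639/16 ≈ 102.44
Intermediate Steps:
Q = -1/4 (Q = -1/4*1 = -1/4 ≈ -0.25000)
s(j) = (-2 + j)*(4 + j)
V(X) = 7*X (V(X) = (-8 + (-5)**2 + 2*(-5))*X = (-8 + 25 - 10)*X = 7*X)
G(g, d) = 169/16 (G(g, d) = (5 + 7*(-1/4))**2 = (5 - 7/4)**2 = (13/4)**2 = 169/16)
(-15 + 16*8) - G(-161, -97) = (-15 + 16*8) - 1*169/16 = (-15 + 128) - 169/16 = 113 - 169/16 = 1639/16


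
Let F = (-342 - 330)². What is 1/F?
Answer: 1/451584 ≈ 2.2144e-6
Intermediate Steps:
F = 451584 (F = (-672)² = 451584)
1/F = 1/451584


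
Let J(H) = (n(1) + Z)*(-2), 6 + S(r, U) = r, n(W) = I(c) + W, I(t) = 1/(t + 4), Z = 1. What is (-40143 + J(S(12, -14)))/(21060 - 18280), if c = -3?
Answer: -40149/2780 ≈ -14.442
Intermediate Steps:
I(t) = 1/(4 + t)
n(W) = 1 + W (n(W) = 1/(4 - 3) + W = 1/1 + W = 1 + W)
S(r, U) = -6 + r
J(H) = -6 (J(H) = ((1 + 1) + 1)*(-2) = (2 + 1)*(-2) = 3*(-2) = -6)
(-40143 + J(S(12, -14)))/(21060 - 18280) = (-40143 - 6)/(21060 - 18280) = -40149/2780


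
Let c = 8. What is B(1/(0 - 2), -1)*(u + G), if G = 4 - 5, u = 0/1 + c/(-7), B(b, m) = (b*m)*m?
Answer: 15/14 ≈ 1.0714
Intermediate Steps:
B(b, m) = b*m²
u = -8/7 (u = 0/1 + 8/(-7) = 0*1 + 8*(-⅐) = 0 - 8/7 = -8/7 ≈ -1.1429)
G = -1
B(1/(0 - 2), -1)*(u + G) = ((-1)²/(0 - 2))*(-8/7 - 1) = (1/(-2))*(-15/7) = -½*1*(-15/7) = -½*(-15/7) = 15/14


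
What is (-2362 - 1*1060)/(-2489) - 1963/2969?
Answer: 5274011/7389841 ≈ 0.71368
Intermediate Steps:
(-2362 - 1*1060)/(-2489) - 1963/2969 = (-2362 - 1060)*(-1/2489) - 1963*1/2969 = -3422*(-1/2489) - 1963/2969 = 3422/2489 - 1963/2969 = 5274011/7389841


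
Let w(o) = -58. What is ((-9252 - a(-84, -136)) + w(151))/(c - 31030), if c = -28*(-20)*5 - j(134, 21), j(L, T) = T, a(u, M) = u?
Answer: 9226/28251 ≈ 0.32657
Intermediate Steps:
c = 2779 (c = -28*(-20)*5 - 1*21 = 560*5 - 21 = 2800 - 21 = 2779)
((-9252 - a(-84, -136)) + w(151))/(c - 31030) = ((-9252 - 1*(-84)) - 58)/(2779 - 31030) = ((-9252 + 84) - 58)/(-28251) = (-9168 - 58)*(-1/28251) = -9226*(-1/28251) = 9226/28251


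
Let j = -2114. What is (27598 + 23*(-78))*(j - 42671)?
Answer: -1155632140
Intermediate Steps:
(27598 + 23*(-78))*(j - 42671) = (27598 + 23*(-78))*(-2114 - 42671) = (27598 - 1794)*(-44785) = 25804*(-44785) = -1155632140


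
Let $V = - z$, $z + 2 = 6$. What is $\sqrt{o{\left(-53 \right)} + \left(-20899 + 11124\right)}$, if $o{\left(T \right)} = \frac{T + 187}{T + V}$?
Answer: $\frac{i \sqrt{31766613}}{57} \approx 98.88 i$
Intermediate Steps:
$z = 4$ ($z = -2 + 6 = 4$)
$V = -4$ ($V = \left(-1\right) 4 = -4$)
$o{\left(T \right)} = \frac{187 + T}{-4 + T}$ ($o{\left(T \right)} = \frac{T + 187}{T - 4} = \frac{187 + T}{-4 + T}$)
$\sqrt{o{\left(-53 \right)} + \left(-20899 + 11124\right)} = \sqrt{\frac{187 - 53}{-4 - 53} + \left(-20899 + 11124\right)} = \sqrt{\frac{1}{-57} \cdot 134 - 9775} = \sqrt{\left(- \frac{1}{57}\right) 134 - 9775} = \sqrt{- \frac{134}{57} - 9775} = \sqrt{- \frac{557309}{57}} = \frac{i \sqrt{31766613}}{57}$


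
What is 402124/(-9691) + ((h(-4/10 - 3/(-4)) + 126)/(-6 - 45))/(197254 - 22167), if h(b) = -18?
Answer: -108810362752/2622277999 ≈ -41.495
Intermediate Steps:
402124/(-9691) + ((h(-4/10 - 3/(-4)) + 126)/(-6 - 45))/(197254 - 22167) = 402124/(-9691) + ((-18 + 126)/(-6 - 45))/(197254 - 22167) = 402124*(-1/9691) + (108/(-51))/175087 = -402124/9691 + (108*(-1/51))*(1/175087) = -402124/9691 - 36/17*1/175087 = -402124/9691 - 36/2976479 = -108810362752/2622277999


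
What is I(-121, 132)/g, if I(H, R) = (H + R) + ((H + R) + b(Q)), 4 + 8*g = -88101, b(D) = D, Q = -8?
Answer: -112/88105 ≈ -0.0012712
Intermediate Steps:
g = -88105/8 (g = -½ + (⅛)*(-88101) = -½ - 88101/8 = -88105/8 ≈ -11013.)
I(H, R) = -8 + 2*H + 2*R (I(H, R) = (H + R) + ((H + R) - 8) = (H + R) + (-8 + H + R) = -8 + 2*H + 2*R)
I(-121, 132)/g = (-8 + 2*(-121) + 2*132)/(-88105/8) = (-8 - 242 + 264)*(-8/88105) = 14*(-8/88105) = -112/88105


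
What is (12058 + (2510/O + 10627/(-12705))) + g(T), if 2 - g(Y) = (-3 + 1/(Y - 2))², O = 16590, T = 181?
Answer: 129177289993394/10719797165 ≈ 12050.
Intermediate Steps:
g(Y) = 2 - (-3 + 1/(-2 + Y))² (g(Y) = 2 - (-3 + 1/(Y - 2))² = 2 - (-3 + 1/(-2 + Y))²)
(12058 + (2510/O + 10627/(-12705))) + g(T) = (12058 + (2510/16590 + 10627/(-12705))) + (2 - (-7 + 3*181)²/(-2 + 181)²) = (12058 + (2510*(1/16590) + 10627*(-1/12705))) + (2 - 1*(-7 + 543)²/179²) = (12058 + (251/1659 - 10627/12705)) + (2 - 1*536²*1/32041) = (12058 - 229226/334565) + (2 - 1*287296*1/32041) = 4033955544/334565 + (2 - 287296/32041) = 4033955544/334565 - 223214/32041 = 129177289993394/10719797165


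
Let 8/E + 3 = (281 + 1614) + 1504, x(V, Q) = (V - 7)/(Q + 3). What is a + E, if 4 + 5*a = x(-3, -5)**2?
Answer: 17839/4245 ≈ 4.2024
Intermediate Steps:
x(V, Q) = (-7 + V)/(3 + Q)
a = 21/5 (a = -4/5 + ((-7 - 3)/(3 - 5))**2/5 = -4/5 + (-10/(-2))**2/5 = -4/5 + (-1/2*(-10))**2/5 = -4/5 + (1/5)*5**2 = -4/5 + (1/5)*25 = -4/5 + 5 = 21/5 ≈ 4.2000)
E = 2/849 (E = 8/(-3 + ((281 + 1614) + 1504)) = 8/(-3 + (1895 + 1504)) = 8/(-3 + 3399) = 8/3396 = 8*(1/3396) = 2/849 ≈ 0.0023557)
a + E = 21/5 + 2/849 = 17839/4245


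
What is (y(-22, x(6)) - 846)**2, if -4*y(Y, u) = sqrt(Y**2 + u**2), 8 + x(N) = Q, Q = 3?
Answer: (3384 + sqrt(509))**2/16 ≈ 7.2529e+5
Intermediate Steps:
x(N) = -5 (x(N) = -8 + 3 = -5)
y(Y, u) = -sqrt(Y**2 + u**2)/4
(y(-22, x(6)) - 846)**2 = (-sqrt((-22)**2 + (-5)**2)/4 - 846)**2 = (-sqrt(484 + 25)/4 - 846)**2 = (-sqrt(509)/4 - 846)**2 = (-846 - sqrt(509)/4)**2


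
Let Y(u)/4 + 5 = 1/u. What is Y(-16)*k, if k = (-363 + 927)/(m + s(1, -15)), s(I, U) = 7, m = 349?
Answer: -11421/356 ≈ -32.081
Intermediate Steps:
Y(u) = -20 + 4/u (Y(u) = -20 + 4*(1/u) = -20 + 4/u)
k = 141/89 (k = (-363 + 927)/(349 + 7) = 564/356 = 564*(1/356) = 141/89 ≈ 1.5843)
Y(-16)*k = (-20 + 4/(-16))*(141/89) = (-20 + 4*(-1/16))*(141/89) = (-20 - 1/4)*(141/89) = -81/4*141/89 = -11421/356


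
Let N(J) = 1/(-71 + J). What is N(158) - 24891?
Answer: -2165516/87 ≈ -24891.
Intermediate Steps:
N(158) - 24891 = 1/(-71 + 158) - 24891 = 1/87 - 24891 = -2165516/87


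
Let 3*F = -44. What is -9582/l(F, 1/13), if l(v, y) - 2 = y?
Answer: -41522/9 ≈ -4613.6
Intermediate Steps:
F = -44/3 (F = (⅓)*(-44) = -44/3 ≈ -14.667)
l(v, y) = 2 + y
-9582/l(F, 1/13) = -9582/(2 + 1/13) = -9582/27/13 = -9582*13/27 = -41522/9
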